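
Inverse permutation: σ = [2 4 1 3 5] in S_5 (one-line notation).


To find σ⁻¹, swap domain and range:
σ(1) = 2 → σ⁻¹(2) = 1
σ(2) = 4 → σ⁻¹(4) = 2
σ(3) = 1 → σ⁻¹(1) = 3
σ(4) = 3 → σ⁻¹(3) = 4
σ(5) = 5 → σ⁻¹(5) = 5

σ⁻¹ = [3 1 4 2 5]


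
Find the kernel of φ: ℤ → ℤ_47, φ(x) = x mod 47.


Kernel = preimage of identity
ker(φ) = {x ∈ ℤ : x ≡ 0 (mod 47)} = 47ℤ = {0, ±47, ±94, ...}

ker(φ) = 47ℤ


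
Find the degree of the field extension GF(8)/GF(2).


GF(8) = GF(2^3), so the extension degree is 3

[GF(8)/GF(2)] = 3


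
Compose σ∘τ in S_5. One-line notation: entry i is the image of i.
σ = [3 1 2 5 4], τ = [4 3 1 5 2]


σ∘τ: apply τ first, then σ
1 →τ 4 →σ 5
2 →τ 3 →σ 2
3 →τ 1 →σ 3
4 →τ 5 →σ 4
5 →τ 2 →σ 1

σ∘τ = [5 2 3 4 1]


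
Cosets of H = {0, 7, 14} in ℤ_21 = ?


H = {0, 7, 14}, |H| = 3
Number of cosets = |G|/|H| = 21/3 = 7
0 + H = {0, 7, 14}
1 + H = {1, 8, 15}
2 + H = {2, 9, 16}
3 + H = {3, 10, 17}
4 + H = {4, 11, 18}
5 + H = {5, 12, 19}
6 + H = {6, 13, 20}

Cosets: 0+H={0,7,14}; 1+H={1,8,15}; 2+H={2,9,16}; 3+H={3,10,17}; 4+H={4,11,18}; 5+H={5,12,19}; 6+H={6,13,20}


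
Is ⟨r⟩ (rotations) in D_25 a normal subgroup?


H = ⟨r⟩ (rotations) in D_25
The rotation subgroup ⟨r⟩ has index 2 in D_25, so it is normal

Yes, normal subgroup


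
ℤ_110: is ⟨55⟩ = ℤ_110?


g generates ℤ_n iff gcd(g, n) = 1
gcd(55, 110) = 55
Since gcd = 55 ≠ 1, ⟨55⟩ has order 2 < 110, so 55 is not a generator.

No, 55 does not generate ℤ_110


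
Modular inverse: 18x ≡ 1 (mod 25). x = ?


Use the extended Euclidean algorithm to write 1 = 18·s + 25·t; then s mod 25 is the inverse.
Euclidean algorithm:
  18 = 0·25 + 18
  25 = 1·18 + 7
  18 = 2·7 + 4
  7 = 1·4 + 3
  4 = 1·3 + 1
  3 = 3·1 + 0
gcd(18,25) = 1
Back-substitution gives: 18·(7) + 25·(-5) = 1
So 18⁻¹ ≡ 7 ≡ 7 (mod 25)
Check: 18 × 7 = 126 ≡ 1 (mod 25) ✓

18⁻¹ ≡ 7 (mod 25)


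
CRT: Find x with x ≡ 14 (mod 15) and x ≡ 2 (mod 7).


m₁ = 15, m₂ = 7, gcd = 1, so CRT applies. M = m₁·m₂ = 105
Let M₁ = M/m₁ = 7, M₂ = M/m₂ = 15
Find y₁ ≡ M₁⁻¹ (mod m₁): 7⁻¹ ≡ 13 (mod 15)
Find y₂ ≡ M₂⁻¹ (mod m₂): 15⁻¹ ≡ 1 (mod 7)
x = a₁·M₁·y₁ + a₂·M₂·y₂ = 14·7·13 + 2·15·1 = 1304
Reduce mod 105: x ≡ 44
Check: 44 mod 15 = 14 ✓, 44 mod 7 = 2 ✓

x ≡ 44 (mod 105)


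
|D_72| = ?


|D_n| = 2n (n rotations and n reflections)
|D_72| = 2×72 = 144

|D_72| = 144


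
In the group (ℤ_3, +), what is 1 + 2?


Operation: addition mod 3
1 + 2 = (a + b) mod 3 with a = 1, b = 2

1 + 2 = 0


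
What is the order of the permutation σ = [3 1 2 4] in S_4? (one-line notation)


Cycle decomposition: (1 3 2)
Cycle lengths: 3
Order = lcm(3) = 3

ord(σ) = 3


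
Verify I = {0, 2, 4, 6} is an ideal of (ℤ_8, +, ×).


Check ideal conditions for I = {0, 2, 4, 6} in ℤ_8:
(1) I is an additive subgroup? Yes
(2) For r ∈ ℤ_8 and a ∈ I: r·a ∈ I? Yes

Yes, I is an ideal of ℤ_8


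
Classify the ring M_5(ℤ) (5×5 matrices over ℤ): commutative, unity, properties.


Matrix multiplication is non-commutative for n ≥ 2; the identity matrix I is the unity; singular matrices give zero divisors, so not an integral domain
Commutative: No
Integral domain: No
Has unity: Yes

M_5(ℤ) (5×5 matrices over ℤ): Commutative=No, Unity=Yes


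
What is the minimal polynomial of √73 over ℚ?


√73 satisfies x² - 73 = 0, irreducible over ℚ since 73 is squarefree

Minimal polynomial: x² - 73


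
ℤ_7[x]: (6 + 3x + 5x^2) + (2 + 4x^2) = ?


Add coefficients mod 7:
x^0: 6 + 2 = 1 (mod 7)
x^1: 3 + 0 = 3 (mod 7)
x^2: 5 + 4 = 2 (mod 7)
Result: 1 + 3x + 2x^2

f + g = 1 + 3x + 2x^2


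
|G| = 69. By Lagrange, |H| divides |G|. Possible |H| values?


Lagrange's theorem: |H| divides |G|
|G| = 69
Divisors of 69: 1, 3, 23, 69

Possible subgroup orders: {1, 3, 23, 69}


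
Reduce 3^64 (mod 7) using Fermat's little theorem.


Fermat's little theorem: if p is prime and gcd(a,p)=1, then a^(p-1) ≡ 1 (mod p)
p = 7 is prime, gcd(3,7) = 1
Reduce exponent: 64 mod 6 = 4
So 3^64 ≡ 3^4 (mod 7)
3^4 mod 7 = 4

3^64 ≡ 4 (mod 7)


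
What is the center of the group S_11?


Z(G) = {g ∈ G | gx = xg for all x ∈ G}
S_n is non-abelian for n ≥ 3; Z(S_11) is trivial

Z(S_11) = {e}


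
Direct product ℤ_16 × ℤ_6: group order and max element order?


|ℤ_16 × ℤ_6| = 16 × 6 = 96
Max element order = lcm(16,6) = 48
Cyclic? No (gcd=2)

|ℤ_16×ℤ_6| = 96, max element order = 48


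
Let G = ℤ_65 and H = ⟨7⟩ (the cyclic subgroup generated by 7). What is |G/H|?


|⟨7⟩| = n / gcd(7, 65) = 65 / 1 = 65
H is normal (ℤ_65 is abelian).
|G/H| = |G| / |H| = 65 / 65 = 1

|G/H| = 1


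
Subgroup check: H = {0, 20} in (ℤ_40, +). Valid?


Subgroup test for H = {0, 20} in (ℤ_40, +):
(1) 0 ∈ H? Yes
(2) Closure: for all a,b ∈ H, (a+b) mod 40 ∈ H? Yes
(3) Inverses: for all a ∈ H, -a mod 40 ∈ H? Yes

Yes, H is a subgroup of ℤ_40


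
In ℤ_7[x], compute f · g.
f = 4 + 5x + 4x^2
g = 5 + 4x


Expand and collect like terms; reduce coefficients mod 7:
x^0: 4·5 = 20 ≡ 6 (mod 7)
x^1: 4·4 + 5·5 = 41 ≡ 6 (mod 7)
x^2: 5·4 + 4·5 = 40 ≡ 5 (mod 7)
x^3: 4·4 = 16 ≡ 2 (mod 7)
Result: 6 + 6x + 5x^2 + 2x^3

f · g = 6 + 6x + 5x^2 + 2x^3


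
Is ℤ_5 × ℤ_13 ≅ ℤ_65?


Comparing ℤ_5 × ℤ_13 and ℤ_65:
gcd(5,13) = 1, so ℤ_5 × ℤ_13 ≅ ℤ_65 (CRT)

Yes, ℤ_5 × ℤ_13 ≅ ℤ_65


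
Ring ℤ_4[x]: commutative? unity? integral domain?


ℤ_4 has zero divisors (2·2 ≡ 0), and these lift to constant zero divisors in ℤ_4[x]; so not an integral domain
Commutative: Yes
Integral domain: No
Has unity: Yes

ℤ_4[x]: Commutative=Yes, Unity=Yes


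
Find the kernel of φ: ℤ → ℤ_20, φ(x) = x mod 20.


Kernel = preimage of identity
ker(φ) = {x ∈ ℤ : x ≡ 0 (mod 20)} = 20ℤ = {0, ±20, ±40, ...}

ker(φ) = 20ℤ


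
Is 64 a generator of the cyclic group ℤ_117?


g generates ℤ_n iff gcd(g, n) = 1
gcd(64, 117) = 1
Since gcd = 1, 64 is a generator.

Yes, 64 generates ℤ_117


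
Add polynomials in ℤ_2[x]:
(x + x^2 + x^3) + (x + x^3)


Add coefficients mod 2:
x^0: 0 + 0 = 0 (mod 2)
x^1: 1 + 1 = 0 (mod 2)
x^2: 1 + 0 = 1 (mod 2)
x^3: 1 + 1 = 0 (mod 2)
Result: x^2

f + g = x^2


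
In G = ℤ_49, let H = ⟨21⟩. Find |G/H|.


|⟨21⟩| = n / gcd(21, 49) = 49 / 7 = 7
H is normal (ℤ_49 is abelian).
|G/H| = |G| / |H| = 49 / 7 = 7

|G/H| = 7


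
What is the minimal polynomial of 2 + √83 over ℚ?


Let α = 2 + √83. Then α - 2 = √83, so (α - 2)² = 83, giving α² - 4α - 79 = 0. Degree 2 and α ∉ ℚ, so this is the minimal polynomial.

Minimal polynomial: x² - 4x - 79


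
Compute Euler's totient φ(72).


Factor n: 72 = 2^3 × 3^2
φ(n) = n · ∏(1 - 1/p) over distinct primes p | n
φ(72) = 72 · (1 - 1/2) · (1 - 1/3) = 24

φ(72) = 24


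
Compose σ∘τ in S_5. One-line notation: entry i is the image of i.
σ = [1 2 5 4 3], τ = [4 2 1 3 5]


σ∘τ: apply τ first, then σ
1 →τ 4 →σ 4
2 →τ 2 →σ 2
3 →τ 1 →σ 1
4 →τ 3 →σ 5
5 →τ 5 →σ 3

σ∘τ = [4 2 1 5 3]


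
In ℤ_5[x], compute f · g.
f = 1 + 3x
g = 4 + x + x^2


Expand and collect like terms; reduce coefficients mod 5:
x^0: 1·4 = 4 ≡ 4 (mod 5)
x^1: 1·1 + 3·4 = 13 ≡ 3 (mod 5)
x^2: 1·1 + 3·1 = 4 ≡ 4 (mod 5)
x^3: 3·1 = 3 ≡ 3 (mod 5)
Result: 4 + 3x + 4x^2 + 3x^3

f · g = 4 + 3x + 4x^2 + 3x^3


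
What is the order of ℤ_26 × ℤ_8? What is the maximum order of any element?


|ℤ_26 × ℤ_8| = 26 × 8 = 208
Max element order = lcm(26,8) = 104
Cyclic? No (gcd=2)

|ℤ_26×ℤ_8| = 208, max element order = 104


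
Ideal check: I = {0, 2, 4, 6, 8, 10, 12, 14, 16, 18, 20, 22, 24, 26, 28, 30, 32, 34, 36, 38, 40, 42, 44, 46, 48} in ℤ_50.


Check ideal conditions for I = {0, 2, 4, 6, 8, 10, 12, 14, 16, 18, 20, 22, 24, 26, 28, 30, 32, 34, 36, 38, 40, 42, 44, 46, 48} in ℤ_50:
(1) I is an additive subgroup? Yes
(2) For r ∈ ℤ_50 and a ∈ I: r·a ∈ I? Yes

Yes, I is an ideal of ℤ_50


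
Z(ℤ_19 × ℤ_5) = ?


Z(G) = {g ∈ G | gx = xg for all x ∈ G}
Direct product of abelian groups is abelian, so Z(G) = G

Z(ℤ_19 × ℤ_5) = ℤ_19 × ℤ_5


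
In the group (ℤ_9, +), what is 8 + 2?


Operation: addition mod 9
8 + 2 = (a + b) mod 9 with a = 8, b = 2

8 + 2 = 1


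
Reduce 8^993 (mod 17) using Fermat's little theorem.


Fermat's little theorem: if p is prime and gcd(a,p)=1, then a^(p-1) ≡ 1 (mod p)
p = 17 is prime, gcd(8,17) = 1
Reduce exponent: 993 mod 16 = 1
So 8^993 ≡ 8^1 (mod 17)
8^1 mod 17 = 8

8^993 ≡ 8 (mod 17)


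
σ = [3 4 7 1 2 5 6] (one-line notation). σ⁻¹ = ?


To find σ⁻¹, swap domain and range:
σ(1) = 3 → σ⁻¹(3) = 1
σ(2) = 4 → σ⁻¹(4) = 2
σ(3) = 7 → σ⁻¹(7) = 3
σ(4) = 1 → σ⁻¹(1) = 4
σ(5) = 2 → σ⁻¹(2) = 5
σ(6) = 5 → σ⁻¹(5) = 6
σ(7) = 6 → σ⁻¹(6) = 7

σ⁻¹ = [4 5 1 2 6 7 3]


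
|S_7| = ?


|S_n| = n! (number of permutations of n symbols)
|S_7| = 7! = 5040

|S_7| = 5040


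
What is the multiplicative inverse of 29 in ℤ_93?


Use the extended Euclidean algorithm to write 1 = 29·s + 93·t; then s mod 93 is the inverse.
Euclidean algorithm:
  29 = 0·93 + 29
  93 = 3·29 + 6
  29 = 4·6 + 5
  6 = 1·5 + 1
  5 = 5·1 + 0
gcd(29,93) = 1
Back-substitution gives: 29·(-16) + 93·(5) = 1
So 29⁻¹ ≡ -16 ≡ 77 (mod 93)
Check: 29 × 77 = 2233 ≡ 1 (mod 93) ✓

29⁻¹ ≡ 77 (mod 93)


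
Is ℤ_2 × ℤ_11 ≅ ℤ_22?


Comparing ℤ_2 × ℤ_11 and ℤ_22:
gcd(2,11) = 1, so ℤ_2 × ℤ_11 ≅ ℤ_22 (CRT)

Yes, ℤ_2 × ℤ_11 ≅ ℤ_22


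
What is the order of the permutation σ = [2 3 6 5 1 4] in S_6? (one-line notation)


Cycle decomposition: (1 2 3 6 4 5)
Cycle lengths: 6
Order = lcm(6) = 6

ord(σ) = 6


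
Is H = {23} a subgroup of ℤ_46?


Subgroup test for H = {23} in (ℤ_46, +):
(1) 0 ∈ H? No
(2) Closure: for all a,b ∈ H, (a+b) mod 46 ∈ H? No  [counterexample: 23 + 23 = 0 ∉ H]
(3) Inverses: for all a ∈ H, -a mod 46 ∈ H? Yes

No, H is not a subgroup of ℤ_46


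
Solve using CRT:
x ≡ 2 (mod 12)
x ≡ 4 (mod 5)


m₁ = 12, m₂ = 5, gcd = 1, so CRT applies. M = m₁·m₂ = 60
Let M₁ = M/m₁ = 5, M₂ = M/m₂ = 12
Find y₁ ≡ M₁⁻¹ (mod m₁): 5⁻¹ ≡ 5 (mod 12)
Find y₂ ≡ M₂⁻¹ (mod m₂): 12⁻¹ ≡ 3 (mod 5)
x = a₁·M₁·y₁ + a₂·M₂·y₂ = 2·5·5 + 4·12·3 = 194
Reduce mod 60: x ≡ 14
Check: 14 mod 12 = 2 ✓, 14 mod 5 = 4 ✓

x ≡ 14 (mod 60)


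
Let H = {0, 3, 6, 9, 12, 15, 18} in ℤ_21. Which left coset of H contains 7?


7 + H = {7 + h (mod 21) : h ∈ H}
7+0=7, 7+3=10, 7+6=13, 7+9=16, 7+12=19, 7+15=1, 7+18=4
7 + H = {1, 4, 7, 10, 13, 16, 19} = 1 + H

7 + H = {1, 4, 7, 10, 13, 16, 19}


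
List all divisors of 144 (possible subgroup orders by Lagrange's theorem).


Lagrange's theorem: |H| divides |G|
|G| = 144
Divisors of 144: 1, 2, 3, 4, 6, 8, 9, 12, 16, 18, 24, 36, 48, 72, 144

Possible subgroup orders: {1, 2, 3, 4, 6, 8, 9, 12, 16, 18, 24, 36, 48, 72, 144}


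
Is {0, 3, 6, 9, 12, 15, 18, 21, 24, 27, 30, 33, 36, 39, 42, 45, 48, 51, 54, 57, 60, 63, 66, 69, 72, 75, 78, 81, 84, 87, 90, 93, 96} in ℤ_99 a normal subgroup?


H = {0, 3, 6, 9, 12, 15, 18, 21, 24, 27, 30, 33, 36, 39, 42, 45, 48, 51, 54, 57, 60, 63, 66, 69, 72, 75, 78, 81, 84, 87, 90, 93, 96} in ℤ_99
ℤ_99 is abelian; every subgroup of an abelian group is normal

Yes, normal subgroup


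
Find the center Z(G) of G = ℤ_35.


Z(G) = {g ∈ G | gx = xg for all x ∈ G}
ℤ_35 is abelian, so Z(G) = G

Z(ℤ_35) = ℤ_35


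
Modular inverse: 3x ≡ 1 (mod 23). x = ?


Use the extended Euclidean algorithm to write 1 = 3·s + 23·t; then s mod 23 is the inverse.
Euclidean algorithm:
  3 = 0·23 + 3
  23 = 7·3 + 2
  3 = 1·2 + 1
  2 = 2·1 + 0
gcd(3,23) = 1
Back-substitution gives: 3·(8) + 23·(-1) = 1
So 3⁻¹ ≡ 8 ≡ 8 (mod 23)
Check: 3 × 8 = 24 ≡ 1 (mod 23) ✓

3⁻¹ ≡ 8 (mod 23)


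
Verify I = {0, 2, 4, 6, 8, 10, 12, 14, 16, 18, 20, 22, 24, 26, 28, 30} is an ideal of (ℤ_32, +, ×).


Check ideal conditions for I = {0, 2, 4, 6, 8, 10, 12, 14, 16, 18, 20, 22, 24, 26, 28, 30} in ℤ_32:
(1) I is an additive subgroup? Yes
(2) For r ∈ ℤ_32 and a ∈ I: r·a ∈ I? Yes

Yes, I is an ideal of ℤ_32


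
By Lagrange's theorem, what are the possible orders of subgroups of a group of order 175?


Lagrange's theorem: |H| divides |G|
|G| = 175
Divisors of 175: 1, 5, 7, 25, 35, 175

Possible subgroup orders: {1, 5, 7, 25, 35, 175}


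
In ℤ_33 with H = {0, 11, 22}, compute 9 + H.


9 + H = {9 + h (mod 33) : h ∈ H}
9+0=9, 9+11=20, 9+22=31

9 + H = {9, 20, 31}


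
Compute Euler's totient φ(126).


Factor n: 126 = 2 × 3^2 × 7
φ(n) = n · ∏(1 - 1/p) over distinct primes p | n
φ(126) = 126 · (1 - 1/2) · (1 - 1/3) · (1 - 1/7) = 36

φ(126) = 36


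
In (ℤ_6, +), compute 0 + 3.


Operation: addition mod 6
0 + 3 = (a + b) mod 6 with a = 0, b = 3

0 + 3 = 3


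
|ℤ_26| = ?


ℤ_n has n elements.

|ℤ_26| = 26


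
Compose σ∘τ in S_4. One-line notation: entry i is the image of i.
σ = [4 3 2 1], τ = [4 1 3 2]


σ∘τ: apply τ first, then σ
1 →τ 4 →σ 1
2 →τ 1 →σ 4
3 →τ 3 →σ 2
4 →τ 2 →σ 3

σ∘τ = [1 4 2 3]


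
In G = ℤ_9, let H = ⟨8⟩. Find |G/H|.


|⟨8⟩| = n / gcd(8, 9) = 9 / 1 = 9
H is normal (ℤ_9 is abelian).
|G/H| = |G| / |H| = 9 / 9 = 1

|G/H| = 1


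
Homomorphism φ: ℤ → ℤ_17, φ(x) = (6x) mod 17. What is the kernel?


Kernel = preimage of identity
ker(φ) = {x ∈ ℤ : 6x ≡ 0 (mod 17)}. gcd(6,17) = 1, so 6x ≡ 0 (mod 17) ⟺ x ≡ 0 (mod 17/1 = 17). Hence ker(φ) = 17ℤ

ker(φ) = 17ℤ


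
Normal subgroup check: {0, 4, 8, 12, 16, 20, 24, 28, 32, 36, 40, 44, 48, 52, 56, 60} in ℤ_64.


H = {0, 4, 8, 12, 16, 20, 24, 28, 32, 36, 40, 44, 48, 52, 56, 60} in ℤ_64
ℤ_64 is abelian; every subgroup of an abelian group is normal

Yes, normal subgroup


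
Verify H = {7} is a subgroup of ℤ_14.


Subgroup test for H = {7} in (ℤ_14, +):
(1) 0 ∈ H? No
(2) Closure: for all a,b ∈ H, (a+b) mod 14 ∈ H? No  [counterexample: 7 + 7 = 0 ∉ H]
(3) Inverses: for all a ∈ H, -a mod 14 ∈ H? Yes

No, H is not a subgroup of ℤ_14


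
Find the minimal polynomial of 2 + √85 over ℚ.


Let α = 2 + √85. Then α - 2 = √85, so (α - 2)² = 85, giving α² - 4α - 81 = 0. Degree 2 and α ∉ ℚ, so this is the minimal polynomial.

Minimal polynomial: x² - 4x - 81


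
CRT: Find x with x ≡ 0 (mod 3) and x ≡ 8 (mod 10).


m₁ = 3, m₂ = 10, gcd = 1, so CRT applies. M = m₁·m₂ = 30
Let M₁ = M/m₁ = 10, M₂ = M/m₂ = 3
Find y₁ ≡ M₁⁻¹ (mod m₁): 10⁻¹ ≡ 1 (mod 3)
Find y₂ ≡ M₂⁻¹ (mod m₂): 3⁻¹ ≡ 7 (mod 10)
x = a₁·M₁·y₁ + a₂·M₂·y₂ = 0·10·1 + 8·3·7 = 168
Reduce mod 30: x ≡ 18
Check: 18 mod 3 = 0 ✓, 18 mod 10 = 8 ✓

x ≡ 18 (mod 30)


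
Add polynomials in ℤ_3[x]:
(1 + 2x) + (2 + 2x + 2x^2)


Add coefficients mod 3:
x^0: 1 + 2 = 0 (mod 3)
x^1: 2 + 2 = 1 (mod 3)
x^2: 0 + 2 = 2 (mod 3)
Result: x + 2x^2

f + g = x + 2x^2


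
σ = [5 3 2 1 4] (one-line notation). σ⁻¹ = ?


To find σ⁻¹, swap domain and range:
σ(1) = 5 → σ⁻¹(5) = 1
σ(2) = 3 → σ⁻¹(3) = 2
σ(3) = 2 → σ⁻¹(2) = 3
σ(4) = 1 → σ⁻¹(1) = 4
σ(5) = 4 → σ⁻¹(4) = 5

σ⁻¹ = [4 3 2 5 1]


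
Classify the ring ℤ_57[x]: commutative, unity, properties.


ℤ_57 has zero divisors (3·19 ≡ 0), and these lift to constant zero divisors in ℤ_57[x]; so not an integral domain
Commutative: Yes
Integral domain: No
Has unity: Yes

ℤ_57[x]: Commutative=Yes, Unity=Yes


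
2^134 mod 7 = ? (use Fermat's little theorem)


Fermat's little theorem: if p is prime and gcd(a,p)=1, then a^(p-1) ≡ 1 (mod p)
p = 7 is prime, gcd(2,7) = 1
Reduce exponent: 134 mod 6 = 2
So 2^134 ≡ 2^2 (mod 7)
2^2 mod 7 = 4

2^134 ≡ 4 (mod 7)


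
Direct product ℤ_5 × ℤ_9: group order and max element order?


|ℤ_5 × ℤ_9| = 5 × 9 = 45
Max element order = lcm(5,9) = 45
Cyclic? Yes (gcd=1)

|ℤ_5×ℤ_9| = 45, max element order = 45


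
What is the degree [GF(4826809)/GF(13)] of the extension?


GF(4826809) = GF(13^6), so the extension degree is 6

[GF(4826809)/GF(13)] = 6


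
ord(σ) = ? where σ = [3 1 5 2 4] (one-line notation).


Cycle decomposition: (1 3 5 4 2)
Cycle lengths: 5
Order = lcm(5) = 5

ord(σ) = 5


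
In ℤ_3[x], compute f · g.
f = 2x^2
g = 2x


Expand and collect like terms; reduce coefficients mod 3:
x^0: 0·0 = 0 ≡ 0 (mod 3)
x^1: 0·2 + 0·0 = 0 ≡ 0 (mod 3)
x^2: 0·2 + 2·0 = 0 ≡ 0 (mod 3)
x^3: 2·2 = 4 ≡ 1 (mod 3)
Result: x^3

f · g = x^3


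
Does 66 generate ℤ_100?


g generates ℤ_n iff gcd(g, n) = 1
gcd(66, 100) = 2
Since gcd = 2 ≠ 1, ⟨66⟩ has order 50 < 100, so 66 is not a generator.

No, 66 does not generate ℤ_100


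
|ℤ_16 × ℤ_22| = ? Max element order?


|ℤ_16 × ℤ_22| = 16 × 22 = 352
Max element order = lcm(16,22) = 176
Cyclic? No (gcd=2)

|ℤ_16×ℤ_22| = 352, max element order = 176


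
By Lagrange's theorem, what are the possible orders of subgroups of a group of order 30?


Lagrange's theorem: |H| divides |G|
|G| = 30
Divisors of 30: 1, 2, 3, 5, 6, 10, 15, 30

Possible subgroup orders: {1, 2, 3, 5, 6, 10, 15, 30}


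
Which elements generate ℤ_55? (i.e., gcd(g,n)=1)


g generates ℤ_n iff gcd(g,n) = 1
Prime factors of 55: 5, 11
Generators are g ∈ {1,...,54} not divisible by any of these primes.
Generators: {1, 2, 3, 4, 6, 7, 8, 9, 12, 13, 14, 16, 17, 18, 19, 21, 23, 24, 26, 27, 28, 29, 31, 32, 34, 36, 37, 38, 39, 41, 42, 43, 46, 47, 48, 49, 51, 52, 53, 54}
Number of generators = φ(55) = 40

Generators of ℤ_55 = {1, 2, 3, 4, 6, 7, 8, 9, 12, 13, 14, 16, 17, 18, 19, 21, 23, 24, 26, 27, 28, 29, 31, 32, 34, 36, 37, 38, 39, 41, 42, 43, 46, 47, 48, 49, 51, 52, 53, 54}


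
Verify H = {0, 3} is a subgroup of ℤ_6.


Subgroup test for H = {0, 3} in (ℤ_6, +):
(1) 0 ∈ H? Yes
(2) Closure: for all a,b ∈ H, (a+b) mod 6 ∈ H? Yes
(3) Inverses: for all a ∈ H, -a mod 6 ∈ H? Yes

Yes, H is a subgroup of ℤ_6


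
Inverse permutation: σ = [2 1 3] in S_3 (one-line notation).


To find σ⁻¹, swap domain and range:
σ(1) = 2 → σ⁻¹(2) = 1
σ(2) = 1 → σ⁻¹(1) = 2
σ(3) = 3 → σ⁻¹(3) = 3

σ⁻¹ = [2 1 3]


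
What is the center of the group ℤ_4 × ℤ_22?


Z(G) = {g ∈ G | gx = xg for all x ∈ G}
Direct product of abelian groups is abelian, so Z(G) = G

Z(ℤ_4 × ℤ_22) = ℤ_4 × ℤ_22


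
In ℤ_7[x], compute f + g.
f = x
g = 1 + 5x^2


Add coefficients mod 7:
x^0: 0 + 1 = 1 (mod 7)
x^1: 1 + 0 = 1 (mod 7)
x^2: 0 + 5 = 5 (mod 7)
Result: 1 + x + 5x^2

f + g = 1 + x + 5x^2


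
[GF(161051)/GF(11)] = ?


GF(161051) = GF(11^5), so the extension degree is 5

[GF(161051)/GF(11)] = 5


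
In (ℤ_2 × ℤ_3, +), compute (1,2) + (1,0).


Operation: componentwise addition mod (2, 3)
(1,2) + (1,0) = ((a₁+b₁) mod 2, (a₂+b₂) mod 3) with a = (1,2), b = (1,0)

(1,2) + (1,0) = (0,2)


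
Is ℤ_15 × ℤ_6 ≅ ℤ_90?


Comparing ℤ_15 × ℤ_6 and ℤ_90:
gcd(15,6) = 3 ≠ 1. Max element order in ℤ_15×ℤ_6 is lcm(15,6) = 30 < 90, so it has no element of order 90

No, ℤ_15 × ℤ_6 ≇ ℤ_90


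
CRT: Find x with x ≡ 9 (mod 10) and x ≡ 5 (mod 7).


m₁ = 10, m₂ = 7, gcd = 1, so CRT applies. M = m₁·m₂ = 70
Let M₁ = M/m₁ = 7, M₂ = M/m₂ = 10
Find y₁ ≡ M₁⁻¹ (mod m₁): 7⁻¹ ≡ 3 (mod 10)
Find y₂ ≡ M₂⁻¹ (mod m₂): 10⁻¹ ≡ 5 (mod 7)
x = a₁·M₁·y₁ + a₂·M₂·y₂ = 9·7·3 + 5·10·5 = 439
Reduce mod 70: x ≡ 19
Check: 19 mod 10 = 9 ✓, 19 mod 7 = 5 ✓

x ≡ 19 (mod 70)


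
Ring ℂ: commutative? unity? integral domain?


ℂ is a field: commutative, has unity, every nonzero element is a unit (hence an integral domain)
Commutative: Yes
Integral domain: Yes
Has unity: Yes

ℂ: Commutative=Yes, Unity=Yes


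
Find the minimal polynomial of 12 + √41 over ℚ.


Let α = 12 + √41. Then α - 12 = √41, so (α - 12)² = 41, giving α² - 24α + 103 = 0. Degree 2 and α ∉ ℚ, so this is the minimal polynomial.

Minimal polynomial: x² - 24x + 103


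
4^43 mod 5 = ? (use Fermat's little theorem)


Fermat's little theorem: if p is prime and gcd(a,p)=1, then a^(p-1) ≡ 1 (mod p)
p = 5 is prime, gcd(4,5) = 1
Reduce exponent: 43 mod 4 = 3
So 4^43 ≡ 4^3 (mod 5)
4^3 mod 5 = 4

4^43 ≡ 4 (mod 5)


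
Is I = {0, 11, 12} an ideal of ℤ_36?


Check ideal conditions for I = {0, 11, 12} in ℤ_36:
(1) I is an additive subgroup? No
(2) For r ∈ ℤ_36 and a ∈ I: r·a ∈ I? No  [counterexample: r=2, a=11, r·a mod 36 = 22 ∉ I]

No, I is not an ideal of ℤ_36


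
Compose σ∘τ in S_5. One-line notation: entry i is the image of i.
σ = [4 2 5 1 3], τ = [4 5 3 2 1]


σ∘τ: apply τ first, then σ
1 →τ 4 →σ 1
2 →τ 5 →σ 3
3 →τ 3 →σ 5
4 →τ 2 →σ 2
5 →τ 1 →σ 4

σ∘τ = [1 3 5 2 4]


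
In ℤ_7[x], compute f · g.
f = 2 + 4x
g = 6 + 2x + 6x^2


Expand and collect like terms; reduce coefficients mod 7:
x^0: 2·6 = 12 ≡ 5 (mod 7)
x^1: 2·2 + 4·6 = 28 ≡ 0 (mod 7)
x^2: 2·6 + 4·2 = 20 ≡ 6 (mod 7)
x^3: 4·6 = 24 ≡ 3 (mod 7)
Result: 5 + 6x^2 + 3x^3

f · g = 5 + 6x^2 + 3x^3


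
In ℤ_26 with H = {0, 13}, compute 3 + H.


3 + H = {3 + h (mod 26) : h ∈ H}
3+0=3, 3+13=16

3 + H = {3, 16}


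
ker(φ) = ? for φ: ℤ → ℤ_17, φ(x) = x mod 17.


Kernel = preimage of identity
ker(φ) = {x ∈ ℤ : x ≡ 0 (mod 17)} = 17ℤ = {0, ±17, ±34, ...}

ker(φ) = 17ℤ


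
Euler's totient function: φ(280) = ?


Factor n: 280 = 2^3 × 5 × 7
φ(n) = n · ∏(1 - 1/p) over distinct primes p | n
φ(280) = 280 · (1 - 1/2) · (1 - 1/5) · (1 - 1/7) = 96

φ(280) = 96


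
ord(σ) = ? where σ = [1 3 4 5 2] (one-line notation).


Cycle decomposition: (2 3 4 5)
Cycle lengths: 4
Order = lcm(4) = 4

ord(σ) = 4


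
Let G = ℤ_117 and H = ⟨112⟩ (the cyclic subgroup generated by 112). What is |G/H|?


|⟨112⟩| = n / gcd(112, 117) = 117 / 1 = 117
H is normal (ℤ_117 is abelian).
|G/H| = |G| / |H| = 117 / 117 = 1

|G/H| = 1


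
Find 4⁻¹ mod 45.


Use the extended Euclidean algorithm to write 1 = 4·s + 45·t; then s mod 45 is the inverse.
Euclidean algorithm:
  4 = 0·45 + 4
  45 = 11·4 + 1
  4 = 4·1 + 0
gcd(4,45) = 1
Back-substitution gives: 4·(-11) + 45·(1) = 1
So 4⁻¹ ≡ -11 ≡ 34 (mod 45)
Check: 4 × 34 = 136 ≡ 1 (mod 45) ✓

4⁻¹ ≡ 34 (mod 45)


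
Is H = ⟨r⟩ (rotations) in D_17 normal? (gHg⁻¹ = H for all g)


H = ⟨r⟩ (rotations) in D_17
The rotation subgroup ⟨r⟩ has index 2 in D_17, so it is normal

Yes, normal subgroup


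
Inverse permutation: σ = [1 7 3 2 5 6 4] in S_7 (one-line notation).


To find σ⁻¹, swap domain and range:
σ(1) = 1 → σ⁻¹(1) = 1
σ(2) = 7 → σ⁻¹(7) = 2
σ(3) = 3 → σ⁻¹(3) = 3
σ(4) = 2 → σ⁻¹(2) = 4
σ(5) = 5 → σ⁻¹(5) = 5
σ(6) = 6 → σ⁻¹(6) = 6
σ(7) = 4 → σ⁻¹(4) = 7

σ⁻¹ = [1 4 3 7 5 6 2]


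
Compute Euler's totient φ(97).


Factor n: 97 = 97
φ(n) = n · ∏(1 - 1/p) over distinct primes p | n
φ(97) = 97 · (1 - 1/97) = 96

φ(97) = 96


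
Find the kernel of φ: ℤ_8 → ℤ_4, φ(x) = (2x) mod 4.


Kernel = preimage of identity
ker(φ) = {x ∈ ℤ_8 : 2x ≡ 0 (mod 4)}. Since 4 | 8, φ is well-defined. The kernel is the cyclic subgroup ⟨2⟩ of ℤ_8 (order 4), i.e. {0, 2, 4, 6}

ker(φ) = {0, 2, 4, 6}


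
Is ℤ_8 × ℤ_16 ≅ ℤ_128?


Comparing ℤ_8 × ℤ_16 and ℤ_128:
gcd(8,16) = 8 ≠ 1. Max element order in ℤ_8×ℤ_16 is lcm(8,16) = 16 < 128, so it has no element of order 128

No, ℤ_8 × ℤ_16 ≇ ℤ_128


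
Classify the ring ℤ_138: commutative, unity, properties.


ℤ_138 is a commutative ring with unity 1; 138 = 2×69 is composite, so 2·69 ≡ 0 gives zero divisors (not an integral domain)
Commutative: Yes
Integral domain: No
Has unity: Yes

ℤ_138: Commutative=Yes, Unity=Yes


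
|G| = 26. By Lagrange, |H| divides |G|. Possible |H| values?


Lagrange's theorem: |H| divides |G|
|G| = 26
Divisors of 26: 1, 2, 13, 26

Possible subgroup orders: {1, 2, 13, 26}


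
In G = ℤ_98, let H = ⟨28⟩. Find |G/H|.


|⟨28⟩| = n / gcd(28, 98) = 98 / 14 = 7
H is normal (ℤ_98 is abelian).
|G/H| = |G| / |H| = 98 / 7 = 14

|G/H| = 14


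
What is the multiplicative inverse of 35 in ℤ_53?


Use the extended Euclidean algorithm to write 1 = 35·s + 53·t; then s mod 53 is the inverse.
Euclidean algorithm:
  35 = 0·53 + 35
  53 = 1·35 + 18
  35 = 1·18 + 17
  18 = 1·17 + 1
  17 = 17·1 + 0
gcd(35,53) = 1
Back-substitution gives: 35·(-3) + 53·(2) = 1
So 35⁻¹ ≡ -3 ≡ 50 (mod 53)
Check: 35 × 50 = 1750 ≡ 1 (mod 53) ✓

35⁻¹ ≡ 50 (mod 53)


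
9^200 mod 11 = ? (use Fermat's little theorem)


Fermat's little theorem: if p is prime and gcd(a,p)=1, then a^(p-1) ≡ 1 (mod p)
p = 11 is prime, gcd(9,11) = 1
Reduce exponent: 200 mod 10 = 0
So 9^200 ≡ 9^0 (mod 11)
9^0 = 1

9^200 ≡ 1 (mod 11)


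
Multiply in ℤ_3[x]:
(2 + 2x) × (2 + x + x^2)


Expand and collect like terms; reduce coefficients mod 3:
x^0: 2·2 = 4 ≡ 1 (mod 3)
x^1: 2·1 + 2·2 = 6 ≡ 0 (mod 3)
x^2: 2·1 + 2·1 = 4 ≡ 1 (mod 3)
x^3: 2·1 = 2 ≡ 2 (mod 3)
Result: 1 + x^2 + 2x^3

f · g = 1 + x^2 + 2x^3


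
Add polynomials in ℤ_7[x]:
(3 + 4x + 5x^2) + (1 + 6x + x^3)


Add coefficients mod 7:
x^0: 3 + 1 = 4 (mod 7)
x^1: 4 + 6 = 3 (mod 7)
x^2: 5 + 0 = 5 (mod 7)
x^3: 0 + 1 = 1 (mod 7)
Result: 4 + 3x + 5x^2 + x^3

f + g = 4 + 3x + 5x^2 + x^3


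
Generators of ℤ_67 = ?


g generates ℤ_n iff gcd(g,n) = 1
Prime factors of 67: 67
Generators are g ∈ {1,...,66} not divisible by any of these primes.
Generators: {1, 2, 3, 4, 5, 6, 7, 8, 9, 10, 11, 12, 13, 14, 15, 16, 17, 18, 19, 20, 21, 22, 23, 24, 25, 26, 27, 28, 29, 30, 31, 32, 33, 34, 35, 36, 37, 38, 39, 40, 41, 42, 43, 44, 45, 46, 47, 48, 49, 50, 51, 52, 53, 54, 55, 56, 57, 58, 59, 60, 61, 62, 63, 64, 65, 66}
Number of generators = φ(67) = 66

Generators of ℤ_67 = {1, 2, 3, 4, 5, 6, 7, 8, 9, 10, 11, 12, 13, 14, 15, 16, 17, 18, 19, 20, 21, 22, 23, 24, 25, 26, 27, 28, 29, 30, 31, 32, 33, 34, 35, 36, 37, 38, 39, 40, 41, 42, 43, 44, 45, 46, 47, 48, 49, 50, 51, 52, 53, 54, 55, 56, 57, 58, 59, 60, 61, 62, 63, 64, 65, 66}


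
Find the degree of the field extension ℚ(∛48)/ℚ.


∛48 has minimal polynomial x³ - 48 (irreducible over ℚ since 48 is not a perfect cube)

[ℚ(∛48)/ℚ] = 3


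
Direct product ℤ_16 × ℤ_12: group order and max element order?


|ℤ_16 × ℤ_12| = 16 × 12 = 192
Max element order = lcm(16,12) = 48
Cyclic? No (gcd=4)

|ℤ_16×ℤ_12| = 192, max element order = 48


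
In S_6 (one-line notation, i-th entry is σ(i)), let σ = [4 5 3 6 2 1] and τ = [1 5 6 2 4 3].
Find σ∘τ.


σ∘τ: apply τ first, then σ
1 →τ 1 →σ 4
2 →τ 5 →σ 2
3 →τ 6 →σ 1
4 →τ 2 →σ 5
5 →τ 4 →σ 6
6 →τ 3 →σ 3

σ∘τ = [4 2 1 5 6 3]


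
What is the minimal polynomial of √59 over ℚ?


√59 satisfies x² - 59 = 0, irreducible over ℚ since 59 is squarefree

Minimal polynomial: x² - 59


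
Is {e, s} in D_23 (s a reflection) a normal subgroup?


H = {e, s} in D_23 (s a reflection)
r·s·r⁻¹ = sr⁻² ≠ s for n ≥ 3, so {e, s} is not closed under conjugation

No, not a normal subgroup


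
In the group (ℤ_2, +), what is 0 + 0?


Operation: addition mod 2
0 + 0 = (a + b) mod 2 with a = 0, b = 0

0 + 0 = 0


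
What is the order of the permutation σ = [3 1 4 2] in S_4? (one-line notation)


Cycle decomposition: (1 3 4 2)
Cycle lengths: 4
Order = lcm(4) = 4

ord(σ) = 4


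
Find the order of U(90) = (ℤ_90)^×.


U(n) is the group of units mod n; |U(n)| = φ(n)
|U(90)| = φ(90) = 24

|U(90) = (ℤ_90)^×| = 24


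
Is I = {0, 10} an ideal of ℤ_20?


Check ideal conditions for I = {0, 10} in ℤ_20:
(1) I is an additive subgroup? Yes
(2) For r ∈ ℤ_20 and a ∈ I: r·a ∈ I? Yes

Yes, I is an ideal of ℤ_20


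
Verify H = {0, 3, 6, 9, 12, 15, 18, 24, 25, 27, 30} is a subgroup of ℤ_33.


Subgroup test for H = {0, 3, 6, 9, 12, 15, 18, 24, 25, 27, 30} in (ℤ_33, +):
(1) 0 ∈ H? Yes
(2) Closure: for all a,b ∈ H, (a+b) mod 33 ∈ H? No  [counterexample: 3 + 18 = 21 ∉ H]
(3) Inverses: for all a ∈ H, -a mod 33 ∈ H? No

No, H is not a subgroup of ℤ_33


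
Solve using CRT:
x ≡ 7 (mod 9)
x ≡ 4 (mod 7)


m₁ = 9, m₂ = 7, gcd = 1, so CRT applies. M = m₁·m₂ = 63
Let M₁ = M/m₁ = 7, M₂ = M/m₂ = 9
Find y₁ ≡ M₁⁻¹ (mod m₁): 7⁻¹ ≡ 4 (mod 9)
Find y₂ ≡ M₂⁻¹ (mod m₂): 9⁻¹ ≡ 4 (mod 7)
x = a₁·M₁·y₁ + a₂·M₂·y₂ = 7·7·4 + 4·9·4 = 340
Reduce mod 63: x ≡ 25
Check: 25 mod 9 = 7 ✓, 25 mod 7 = 4 ✓

x ≡ 25 (mod 63)


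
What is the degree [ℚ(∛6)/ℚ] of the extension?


∛6 has minimal polynomial x³ - 6 (irreducible over ℚ since 6 is not a perfect cube)

[ℚ(∛6)/ℚ] = 3


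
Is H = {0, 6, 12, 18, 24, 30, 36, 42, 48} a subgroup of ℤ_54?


Subgroup test for H = {0, 6, 12, 18, 24, 30, 36, 42, 48} in (ℤ_54, +):
(1) 0 ∈ H? Yes
(2) Closure: for all a,b ∈ H, (a+b) mod 54 ∈ H? Yes
(3) Inverses: for all a ∈ H, -a mod 54 ∈ H? Yes

Yes, H is a subgroup of ℤ_54


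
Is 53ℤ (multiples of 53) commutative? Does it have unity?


53ℤ is a commutative ring under +,× but has no multiplicative identity (1 ∉ 53ℤ); it has no zero divisors, but without unity it is not an integral domain
Commutative: Yes
Integral domain: No
Has unity: No

53ℤ (multiples of 53): Commutative=Yes, Unity=No


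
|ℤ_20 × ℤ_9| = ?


|A × B| = |A| · |B|
|ℤ_20 × ℤ_9| = 20 × 9 = 180

|ℤ_20 × ℤ_9| = 180


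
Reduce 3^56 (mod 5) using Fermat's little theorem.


Fermat's little theorem: if p is prime and gcd(a,p)=1, then a^(p-1) ≡ 1 (mod p)
p = 5 is prime, gcd(3,5) = 1
Reduce exponent: 56 mod 4 = 0
So 3^56 ≡ 3^0 (mod 5)
3^0 = 1

3^56 ≡ 1 (mod 5)


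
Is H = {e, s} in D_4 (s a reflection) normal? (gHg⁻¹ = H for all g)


H = {e, s} in D_4 (s a reflection)
r·s·r⁻¹ = sr⁻² ≠ s for n ≥ 3, so {e, s} is not closed under conjugation

No, not a normal subgroup


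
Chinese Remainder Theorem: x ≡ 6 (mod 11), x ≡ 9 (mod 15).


m₁ = 11, m₂ = 15, gcd = 1, so CRT applies. M = m₁·m₂ = 165
Let M₁ = M/m₁ = 15, M₂ = M/m₂ = 11
Find y₁ ≡ M₁⁻¹ (mod m₁): 15⁻¹ ≡ 3 (mod 11)
Find y₂ ≡ M₂⁻¹ (mod m₂): 11⁻¹ ≡ 11 (mod 15)
x = a₁·M₁·y₁ + a₂·M₂·y₂ = 6·15·3 + 9·11·11 = 1359
Reduce mod 165: x ≡ 39
Check: 39 mod 11 = 6 ✓, 39 mod 15 = 9 ✓

x ≡ 39 (mod 165)


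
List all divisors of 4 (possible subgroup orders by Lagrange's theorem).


Lagrange's theorem: |H| divides |G|
|G| = 4
Divisors of 4: 1, 2, 4

Possible subgroup orders: {1, 2, 4}


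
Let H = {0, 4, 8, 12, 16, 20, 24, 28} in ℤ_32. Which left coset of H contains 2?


2 + H = {2 + h (mod 32) : h ∈ H}
2+0=2, 2+4=6, 2+8=10, 2+12=14, 2+16=18, 2+20=22, 2+24=26, 2+28=30

2 + H = {2, 6, 10, 14, 18, 22, 26, 30}


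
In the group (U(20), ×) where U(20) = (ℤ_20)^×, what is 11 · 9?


Operation: multiplication mod 20
11 · 9 = (a × b) mod 20 with a = 11, b = 9

11 · 9 = 19


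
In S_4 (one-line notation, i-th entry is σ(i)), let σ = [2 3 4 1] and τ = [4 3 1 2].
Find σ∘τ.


σ∘τ: apply τ first, then σ
1 →τ 4 →σ 1
2 →τ 3 →σ 4
3 →τ 1 →σ 2
4 →τ 2 →σ 3

σ∘τ = [1 4 2 3]


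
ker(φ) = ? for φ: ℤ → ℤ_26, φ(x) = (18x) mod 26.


Kernel = preimage of identity
ker(φ) = {x ∈ ℤ : 18x ≡ 0 (mod 26)}. gcd(18,26) = 2, so 18x ≡ 0 (mod 26) ⟺ x ≡ 0 (mod 26/2 = 13). Hence ker(φ) = 13ℤ

ker(φ) = 13ℤ


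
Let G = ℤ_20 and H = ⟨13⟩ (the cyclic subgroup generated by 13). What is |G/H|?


|⟨13⟩| = n / gcd(13, 20) = 20 / 1 = 20
H is normal (ℤ_20 is abelian).
|G/H| = |G| / |H| = 20 / 20 = 1

|G/H| = 1


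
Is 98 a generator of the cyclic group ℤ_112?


g generates ℤ_n iff gcd(g, n) = 1
gcd(98, 112) = 14
Since gcd = 14 ≠ 1, ⟨98⟩ has order 8 < 112, so 98 is not a generator.

No, 98 does not generate ℤ_112


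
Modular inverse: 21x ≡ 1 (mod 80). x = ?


Use the extended Euclidean algorithm to write 1 = 21·s + 80·t; then s mod 80 is the inverse.
Euclidean algorithm:
  21 = 0·80 + 21
  80 = 3·21 + 17
  21 = 1·17 + 4
  17 = 4·4 + 1
  4 = 4·1 + 0
gcd(21,80) = 1
Back-substitution gives: 21·(-19) + 80·(5) = 1
So 21⁻¹ ≡ -19 ≡ 61 (mod 80)
Check: 21 × 61 = 1281 ≡ 1 (mod 80) ✓

21⁻¹ ≡ 61 (mod 80)


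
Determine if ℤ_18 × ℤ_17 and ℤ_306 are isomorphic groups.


Comparing ℤ_18 × ℤ_17 and ℤ_306:
gcd(18,17) = 1, so ℤ_18 × ℤ_17 ≅ ℤ_306 (CRT)

Yes, ℤ_18 × ℤ_17 ≅ ℤ_306


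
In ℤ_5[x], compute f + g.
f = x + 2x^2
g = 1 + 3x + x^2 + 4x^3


Add coefficients mod 5:
x^0: 0 + 1 = 1 (mod 5)
x^1: 1 + 3 = 4 (mod 5)
x^2: 2 + 1 = 3 (mod 5)
x^3: 0 + 4 = 4 (mod 5)
Result: 1 + 4x + 3x^2 + 4x^3

f + g = 1 + 4x + 3x^2 + 4x^3


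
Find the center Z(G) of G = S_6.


Z(G) = {g ∈ G | gx = xg for all x ∈ G}
S_n is non-abelian for n ≥ 3; Z(S_6) is trivial

Z(S_6) = {e}


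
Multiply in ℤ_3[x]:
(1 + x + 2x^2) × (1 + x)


Expand and collect like terms; reduce coefficients mod 3:
x^0: 1·1 = 1 ≡ 1 (mod 3)
x^1: 1·1 + 1·1 = 2 ≡ 2 (mod 3)
x^2: 1·1 + 2·1 = 3 ≡ 0 (mod 3)
x^3: 2·1 = 2 ≡ 2 (mod 3)
Result: 1 + 2x + 2x^3

f · g = 1 + 2x + 2x^3


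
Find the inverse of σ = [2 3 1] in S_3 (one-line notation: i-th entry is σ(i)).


To find σ⁻¹, swap domain and range:
σ(1) = 2 → σ⁻¹(2) = 1
σ(2) = 3 → σ⁻¹(3) = 2
σ(3) = 1 → σ⁻¹(1) = 3

σ⁻¹ = [3 1 2]


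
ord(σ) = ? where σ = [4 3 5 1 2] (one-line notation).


Cycle decomposition: (1 4) (2 3 5)
Cycle lengths: 2, 3
Order = lcm(2, 3) = 6

ord(σ) = 6


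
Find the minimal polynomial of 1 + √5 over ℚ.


Let α = 1 + √5. Then α - 1 = √5, so (α - 1)² = 5, giving α² - 2α - 4 = 0. Degree 2 and α ∉ ℚ, so this is the minimal polynomial.

Minimal polynomial: x² - 2x - 4


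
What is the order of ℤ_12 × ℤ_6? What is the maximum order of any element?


|ℤ_12 × ℤ_6| = 12 × 6 = 72
Max element order = lcm(12,6) = 12
Cyclic? No (gcd=6)

|ℤ_12×ℤ_6| = 72, max element order = 12


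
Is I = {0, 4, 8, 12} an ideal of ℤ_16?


Check ideal conditions for I = {0, 4, 8, 12} in ℤ_16:
(1) I is an additive subgroup? Yes
(2) For r ∈ ℤ_16 and a ∈ I: r·a ∈ I? Yes

Yes, I is an ideal of ℤ_16


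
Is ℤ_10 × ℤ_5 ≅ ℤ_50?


Comparing ℤ_10 × ℤ_5 and ℤ_50:
gcd(10,5) = 5 ≠ 1. Max element order in ℤ_10×ℤ_5 is lcm(10,5) = 10 < 50, so it has no element of order 50

No, ℤ_10 × ℤ_5 ≇ ℤ_50


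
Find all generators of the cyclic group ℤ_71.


g generates ℤ_n iff gcd(g,n) = 1
Prime factors of 71: 71
Generators are g ∈ {1,...,70} not divisible by any of these primes.
Generators: {1, 2, 3, 4, 5, 6, 7, 8, 9, 10, 11, 12, 13, 14, 15, 16, 17, 18, 19, 20, 21, 22, 23, 24, 25, 26, 27, 28, 29, 30, 31, 32, 33, 34, 35, 36, 37, 38, 39, 40, 41, 42, 43, 44, 45, 46, 47, 48, 49, 50, 51, 52, 53, 54, 55, 56, 57, 58, 59, 60, 61, 62, 63, 64, 65, 66, 67, 68, 69, 70}
Number of generators = φ(71) = 70

Generators of ℤ_71 = {1, 2, 3, 4, 5, 6, 7, 8, 9, 10, 11, 12, 13, 14, 15, 16, 17, 18, 19, 20, 21, 22, 23, 24, 25, 26, 27, 28, 29, 30, 31, 32, 33, 34, 35, 36, 37, 38, 39, 40, 41, 42, 43, 44, 45, 46, 47, 48, 49, 50, 51, 52, 53, 54, 55, 56, 57, 58, 59, 60, 61, 62, 63, 64, 65, 66, 67, 68, 69, 70}


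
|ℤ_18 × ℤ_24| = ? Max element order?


|ℤ_18 × ℤ_24| = 18 × 24 = 432
Max element order = lcm(18,24) = 72
Cyclic? No (gcd=6)

|ℤ_18×ℤ_24| = 432, max element order = 72


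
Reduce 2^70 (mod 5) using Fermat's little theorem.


Fermat's little theorem: if p is prime and gcd(a,p)=1, then a^(p-1) ≡ 1 (mod p)
p = 5 is prime, gcd(2,5) = 1
Reduce exponent: 70 mod 4 = 2
So 2^70 ≡ 2^2 (mod 5)
2^2 mod 5 = 4

2^70 ≡ 4 (mod 5)


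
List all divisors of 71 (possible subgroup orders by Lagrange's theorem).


Lagrange's theorem: |H| divides |G|
|G| = 71
Divisors of 71: 1, 71

Possible subgroup orders: {1, 71}


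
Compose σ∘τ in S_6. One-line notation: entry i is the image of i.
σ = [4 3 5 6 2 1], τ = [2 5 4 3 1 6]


σ∘τ: apply τ first, then σ
1 →τ 2 →σ 3
2 →τ 5 →σ 2
3 →τ 4 →σ 6
4 →τ 3 →σ 5
5 →τ 1 →σ 4
6 →τ 6 →σ 1

σ∘τ = [3 2 6 5 4 1]


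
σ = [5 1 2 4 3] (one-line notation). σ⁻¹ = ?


To find σ⁻¹, swap domain and range:
σ(1) = 5 → σ⁻¹(5) = 1
σ(2) = 1 → σ⁻¹(1) = 2
σ(3) = 2 → σ⁻¹(2) = 3
σ(4) = 4 → σ⁻¹(4) = 4
σ(5) = 3 → σ⁻¹(3) = 5

σ⁻¹ = [2 3 5 4 1]


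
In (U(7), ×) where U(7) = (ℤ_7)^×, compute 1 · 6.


Operation: multiplication mod 7
1 · 6 = (a × b) mod 7 with a = 1, b = 6

1 · 6 = 6


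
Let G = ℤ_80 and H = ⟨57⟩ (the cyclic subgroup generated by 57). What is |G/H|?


|⟨57⟩| = n / gcd(57, 80) = 80 / 1 = 80
H is normal (ℤ_80 is abelian).
|G/H| = |G| / |H| = 80 / 80 = 1

|G/H| = 1


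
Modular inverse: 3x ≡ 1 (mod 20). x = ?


Use the extended Euclidean algorithm to write 1 = 3·s + 20·t; then s mod 20 is the inverse.
Euclidean algorithm:
  3 = 0·20 + 3
  20 = 6·3 + 2
  3 = 1·2 + 1
  2 = 2·1 + 0
gcd(3,20) = 1
Back-substitution gives: 3·(7) + 20·(-1) = 1
So 3⁻¹ ≡ 7 ≡ 7 (mod 20)
Check: 3 × 7 = 21 ≡ 1 (mod 20) ✓

3⁻¹ ≡ 7 (mod 20)


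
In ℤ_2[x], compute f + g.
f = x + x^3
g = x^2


Add coefficients mod 2:
x^0: 0 + 0 = 0 (mod 2)
x^1: 1 + 0 = 1 (mod 2)
x^2: 0 + 1 = 1 (mod 2)
x^3: 1 + 0 = 1 (mod 2)
Result: x + x^2 + x^3

f + g = x + x^2 + x^3


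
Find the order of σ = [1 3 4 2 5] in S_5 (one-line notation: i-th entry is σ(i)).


Cycle decomposition: (2 3 4)
Cycle lengths: 3
Order = lcm(3) = 3

ord(σ) = 3


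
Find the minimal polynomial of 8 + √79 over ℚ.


Let α = 8 + √79. Then α - 8 = √79, so (α - 8)² = 79, giving α² - 16α - 15 = 0. Degree 2 and α ∉ ℚ, so this is the minimal polynomial.

Minimal polynomial: x² - 16x - 15


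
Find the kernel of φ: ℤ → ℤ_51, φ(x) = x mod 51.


Kernel = preimage of identity
ker(φ) = {x ∈ ℤ : x ≡ 0 (mod 51)} = 51ℤ = {0, ±51, ±102, ...}

ker(φ) = 51ℤ


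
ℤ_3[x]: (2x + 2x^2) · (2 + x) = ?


Expand and collect like terms; reduce coefficients mod 3:
x^0: 0·2 = 0 ≡ 0 (mod 3)
x^1: 0·1 + 2·2 = 4 ≡ 1 (mod 3)
x^2: 2·1 + 2·2 = 6 ≡ 0 (mod 3)
x^3: 2·1 = 2 ≡ 2 (mod 3)
Result: x + 2x^3

f · g = x + 2x^3


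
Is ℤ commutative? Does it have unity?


integers form a commutative ring with unity 1; no zero divisors
Commutative: Yes
Integral domain: Yes
Has unity: Yes

ℤ: Commutative=Yes, Unity=Yes


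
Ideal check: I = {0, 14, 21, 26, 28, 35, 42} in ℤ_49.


Check ideal conditions for I = {0, 14, 21, 26, 28, 35, 42} in ℤ_49:
(1) I is an additive subgroup? No
(2) For r ∈ ℤ_49 and a ∈ I: r·a ∈ I? No  [counterexample: r=2, a=26, r·a mod 49 = 3 ∉ I]

No, I is not an ideal of ℤ_49
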